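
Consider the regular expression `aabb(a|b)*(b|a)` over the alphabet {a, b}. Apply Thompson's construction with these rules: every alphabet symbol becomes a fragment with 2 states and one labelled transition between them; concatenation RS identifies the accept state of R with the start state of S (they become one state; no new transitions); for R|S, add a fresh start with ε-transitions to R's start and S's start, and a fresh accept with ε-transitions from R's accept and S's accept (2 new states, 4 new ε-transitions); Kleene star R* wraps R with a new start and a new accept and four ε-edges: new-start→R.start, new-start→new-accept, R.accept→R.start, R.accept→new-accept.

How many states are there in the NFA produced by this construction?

17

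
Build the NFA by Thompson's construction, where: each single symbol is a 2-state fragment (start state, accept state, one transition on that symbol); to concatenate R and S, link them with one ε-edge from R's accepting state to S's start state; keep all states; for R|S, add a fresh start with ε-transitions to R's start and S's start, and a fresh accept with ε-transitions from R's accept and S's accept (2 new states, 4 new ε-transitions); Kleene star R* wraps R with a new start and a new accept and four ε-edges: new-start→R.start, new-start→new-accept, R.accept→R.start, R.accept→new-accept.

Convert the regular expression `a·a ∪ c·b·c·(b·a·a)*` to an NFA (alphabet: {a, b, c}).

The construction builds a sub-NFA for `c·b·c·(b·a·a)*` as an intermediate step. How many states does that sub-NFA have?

14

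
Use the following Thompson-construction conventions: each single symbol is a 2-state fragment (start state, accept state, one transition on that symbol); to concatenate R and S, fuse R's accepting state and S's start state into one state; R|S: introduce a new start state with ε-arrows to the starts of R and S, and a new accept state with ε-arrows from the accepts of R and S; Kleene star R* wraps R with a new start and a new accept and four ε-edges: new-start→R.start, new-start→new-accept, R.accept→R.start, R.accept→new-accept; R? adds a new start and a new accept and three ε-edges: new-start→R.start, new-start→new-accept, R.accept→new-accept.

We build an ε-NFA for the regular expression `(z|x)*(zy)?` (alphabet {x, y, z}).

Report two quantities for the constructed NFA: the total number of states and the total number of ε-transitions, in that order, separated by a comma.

Recursing over subexpressions:
Each of the 4 symbol leaves contributes 2 states and 0 ε-transitions.
  z|x — 6 states, 4 ε-transitions
  (z|x)* — 8 states, 8 ε-transitions
  zy — 3 states, 0 ε-transitions
  (zy)? — 5 states, 3 ε-transitions
  (z|x)*(zy)? — 12 states, 11 ε-transitions

12, 11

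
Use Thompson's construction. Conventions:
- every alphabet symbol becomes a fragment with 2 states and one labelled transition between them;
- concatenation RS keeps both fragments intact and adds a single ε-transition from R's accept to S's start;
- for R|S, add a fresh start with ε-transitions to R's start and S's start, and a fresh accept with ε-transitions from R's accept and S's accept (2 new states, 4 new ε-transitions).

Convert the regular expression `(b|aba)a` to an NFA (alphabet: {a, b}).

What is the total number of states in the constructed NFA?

12

By structural recursion:
Each of the 5 symbol leaves contributes a 2-state fragment.
  aba — 6 states
  b|aba — 10 states
  (b|aba)a — 12 states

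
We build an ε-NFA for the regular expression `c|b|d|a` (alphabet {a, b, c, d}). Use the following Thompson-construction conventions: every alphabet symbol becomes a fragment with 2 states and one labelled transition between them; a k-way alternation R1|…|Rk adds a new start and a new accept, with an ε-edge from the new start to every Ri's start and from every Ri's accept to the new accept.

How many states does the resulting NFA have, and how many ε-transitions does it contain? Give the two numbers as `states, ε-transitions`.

Per subexpression:
Each of the 4 symbol leaves contributes 2 states and 0 ε-transitions.
  c|b|d|a : 10 states, 8 ε-transitions

10, 8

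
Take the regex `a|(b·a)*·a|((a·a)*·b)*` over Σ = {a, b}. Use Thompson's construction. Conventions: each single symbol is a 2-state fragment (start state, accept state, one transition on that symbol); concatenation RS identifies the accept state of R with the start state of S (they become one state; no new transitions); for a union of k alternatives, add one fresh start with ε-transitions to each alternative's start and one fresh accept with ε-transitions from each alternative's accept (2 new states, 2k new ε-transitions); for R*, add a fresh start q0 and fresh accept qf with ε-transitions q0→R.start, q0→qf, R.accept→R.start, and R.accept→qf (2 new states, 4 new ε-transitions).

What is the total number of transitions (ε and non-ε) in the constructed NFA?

25

Recursing over subexpressions:
Each of the 7 symbol leaves contributes 1 transition (1 symbol, 0 ε).
  b·a — 2 transitions (2 symbol, 0 ε)
  (b·a)* — 6 transitions (2 symbol, 4 ε)
  (b·a)*·a — 7 transitions (3 symbol, 4 ε)
  a·a — 2 transitions (2 symbol, 0 ε)
  (a·a)* — 6 transitions (2 symbol, 4 ε)
  (a·a)*·b — 7 transitions (3 symbol, 4 ε)
  ((a·a)*·b)* — 11 transitions (3 symbol, 8 ε)
  a|(b·a)*·a|((a·a)*·b)* — 25 transitions (7 symbol, 18 ε)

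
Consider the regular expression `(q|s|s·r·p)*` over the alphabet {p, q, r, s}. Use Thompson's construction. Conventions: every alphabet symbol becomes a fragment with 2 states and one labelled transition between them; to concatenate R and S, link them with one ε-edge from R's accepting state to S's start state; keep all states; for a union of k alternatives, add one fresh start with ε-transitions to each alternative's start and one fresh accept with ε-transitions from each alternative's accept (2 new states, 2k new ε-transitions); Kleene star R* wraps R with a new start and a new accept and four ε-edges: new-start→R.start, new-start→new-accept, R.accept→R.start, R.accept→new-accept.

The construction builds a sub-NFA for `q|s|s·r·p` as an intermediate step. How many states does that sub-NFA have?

12

Fragment for `q|s|s·r·p`:
Each of the 5 symbol leaves contributes a 2-state fragment.
  s·r·p → 6 states
  q|s|s·r·p → 12 states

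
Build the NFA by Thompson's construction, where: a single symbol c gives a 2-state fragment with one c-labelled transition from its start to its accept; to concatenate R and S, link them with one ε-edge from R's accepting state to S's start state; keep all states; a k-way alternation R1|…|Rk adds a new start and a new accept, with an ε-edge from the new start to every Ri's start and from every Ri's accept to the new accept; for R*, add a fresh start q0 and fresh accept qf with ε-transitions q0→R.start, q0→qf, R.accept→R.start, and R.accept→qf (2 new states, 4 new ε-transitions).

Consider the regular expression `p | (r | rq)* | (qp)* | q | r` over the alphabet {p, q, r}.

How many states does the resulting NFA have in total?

24

By structural recursion:
Each of the 8 symbol leaves contributes a 2-state fragment.
  rq : 4 states
  r | rq : 8 states
  (r | rq)* : 10 states
  qp : 4 states
  (qp)* : 6 states
  p | (r | rq)* | (qp)* | q | r : 24 states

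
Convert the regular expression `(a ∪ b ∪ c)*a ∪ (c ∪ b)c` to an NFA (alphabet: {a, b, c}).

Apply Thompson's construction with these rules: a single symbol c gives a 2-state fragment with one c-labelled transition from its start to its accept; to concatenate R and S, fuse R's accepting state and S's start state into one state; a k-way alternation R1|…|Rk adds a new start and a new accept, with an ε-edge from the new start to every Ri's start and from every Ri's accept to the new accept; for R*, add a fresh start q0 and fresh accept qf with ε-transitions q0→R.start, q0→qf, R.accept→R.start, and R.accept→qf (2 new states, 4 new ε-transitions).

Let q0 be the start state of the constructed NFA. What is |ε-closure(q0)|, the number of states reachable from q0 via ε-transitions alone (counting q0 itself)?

10

Work bottom-up. For each fragment F, track |ε-closure(F.start)| and whether F's accept lies in that closure (i.e. whether F accepts ε). A single-symbol fragment has closure size 1 and does not accept ε.
  a ∪ b ∪ c → new start ε-reaches every alternative's start; none of them accept ε, so the new accept is not reached: |closure| = 1 + 1 + 1 + 1 = 4
  (a ∪ b ∪ c)* → new start has ε-edges to the inner start and to the new accept, so |closure| = 2 + 4 = 6
  (a ∪ b ∪ c)*a → the left operand accepts ε, so the closure extends into the next operand (the shared merged state is already counted); |closure| = 6 + (1−1) = 6
  c ∪ b → |closure| = 1 + 1 + 1 = 3 (the new accept is not ε-reachable since no branch accepts ε)
  (c ∪ b)c → |closure| equals the left operand's closure size = 3 (its accept is not ε-reachable, so the closure stops there)
  (a ∪ b ∪ c)*a ∪ (c ∪ b)c → |closure| = 1 + 6 + 3 = 10 (the new accept is not ε-reachable since no branch accepts ε)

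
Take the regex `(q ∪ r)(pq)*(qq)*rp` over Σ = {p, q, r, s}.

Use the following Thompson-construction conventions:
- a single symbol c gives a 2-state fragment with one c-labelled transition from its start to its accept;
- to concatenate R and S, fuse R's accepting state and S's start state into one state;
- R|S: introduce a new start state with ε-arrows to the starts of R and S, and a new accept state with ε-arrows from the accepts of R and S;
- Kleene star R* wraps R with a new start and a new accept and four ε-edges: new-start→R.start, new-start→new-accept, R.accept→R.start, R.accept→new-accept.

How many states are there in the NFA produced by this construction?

16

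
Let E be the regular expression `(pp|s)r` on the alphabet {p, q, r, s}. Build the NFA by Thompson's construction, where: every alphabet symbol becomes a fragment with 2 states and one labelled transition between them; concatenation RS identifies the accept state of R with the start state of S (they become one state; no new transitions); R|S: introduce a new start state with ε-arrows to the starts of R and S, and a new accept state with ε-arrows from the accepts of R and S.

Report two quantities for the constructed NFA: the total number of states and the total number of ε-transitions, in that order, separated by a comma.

Building bottom-up:
Each of the 4 symbol leaves contributes 2 states and 0 ε-transitions.
  pp = 3 states, 0 ε-transitions
  pp|s = 7 states, 4 ε-transitions
  (pp|s)r = 8 states, 4 ε-transitions

8, 4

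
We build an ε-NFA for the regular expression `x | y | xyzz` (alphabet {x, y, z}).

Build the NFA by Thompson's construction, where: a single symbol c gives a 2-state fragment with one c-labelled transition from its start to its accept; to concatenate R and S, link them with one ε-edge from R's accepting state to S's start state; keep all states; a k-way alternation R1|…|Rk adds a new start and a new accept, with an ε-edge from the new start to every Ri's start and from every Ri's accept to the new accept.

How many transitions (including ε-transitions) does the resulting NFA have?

15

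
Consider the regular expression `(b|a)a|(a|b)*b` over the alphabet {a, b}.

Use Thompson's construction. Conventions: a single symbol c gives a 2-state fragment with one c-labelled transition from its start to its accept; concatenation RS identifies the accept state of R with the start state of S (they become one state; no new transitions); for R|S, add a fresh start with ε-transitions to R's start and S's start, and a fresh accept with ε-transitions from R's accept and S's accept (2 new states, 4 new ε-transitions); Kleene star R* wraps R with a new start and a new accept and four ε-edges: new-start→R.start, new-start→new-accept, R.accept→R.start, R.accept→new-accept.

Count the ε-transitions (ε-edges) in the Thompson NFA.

16

Per subexpression:
Each of the 6 symbol leaves contributes 0 ε-transitions.
  b|a = 4 ε-transitions
  (b|a)a = 4 ε-transitions
  a|b = 4 ε-transitions
  (a|b)* = 8 ε-transitions
  (a|b)*b = 8 ε-transitions
  (b|a)a|(a|b)*b = 16 ε-transitions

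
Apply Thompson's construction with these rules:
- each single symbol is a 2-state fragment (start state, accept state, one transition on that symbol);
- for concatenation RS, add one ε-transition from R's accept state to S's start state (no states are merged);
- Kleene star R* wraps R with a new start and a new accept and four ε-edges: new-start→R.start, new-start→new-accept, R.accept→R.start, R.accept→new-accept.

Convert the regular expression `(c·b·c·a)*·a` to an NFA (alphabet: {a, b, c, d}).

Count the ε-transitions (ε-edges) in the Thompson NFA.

8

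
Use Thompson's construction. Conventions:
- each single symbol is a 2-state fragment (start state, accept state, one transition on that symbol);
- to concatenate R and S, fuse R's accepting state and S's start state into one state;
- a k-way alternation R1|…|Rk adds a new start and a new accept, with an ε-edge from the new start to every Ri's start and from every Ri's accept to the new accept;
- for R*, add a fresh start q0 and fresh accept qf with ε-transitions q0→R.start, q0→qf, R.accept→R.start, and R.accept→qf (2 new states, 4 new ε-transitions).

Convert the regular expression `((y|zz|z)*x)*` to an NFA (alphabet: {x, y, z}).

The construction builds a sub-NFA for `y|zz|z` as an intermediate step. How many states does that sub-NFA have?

9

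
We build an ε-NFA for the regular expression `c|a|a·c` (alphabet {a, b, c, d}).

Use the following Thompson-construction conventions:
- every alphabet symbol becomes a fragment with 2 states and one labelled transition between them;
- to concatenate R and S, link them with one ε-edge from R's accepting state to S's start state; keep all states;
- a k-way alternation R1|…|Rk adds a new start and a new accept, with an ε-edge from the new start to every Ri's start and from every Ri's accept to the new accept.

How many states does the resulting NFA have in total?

Bottom-up over the parse tree:
Each of the 4 symbol leaves contributes a 2-state fragment.
  a·c : 4 states
  c|a|a·c : 10 states

10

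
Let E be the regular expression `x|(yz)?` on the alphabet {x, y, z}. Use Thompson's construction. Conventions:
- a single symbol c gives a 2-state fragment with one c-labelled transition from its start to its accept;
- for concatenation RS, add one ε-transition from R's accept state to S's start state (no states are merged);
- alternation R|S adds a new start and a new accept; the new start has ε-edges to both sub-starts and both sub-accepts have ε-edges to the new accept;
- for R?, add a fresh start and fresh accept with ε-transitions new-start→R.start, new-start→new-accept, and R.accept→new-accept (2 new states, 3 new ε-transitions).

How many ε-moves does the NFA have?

8

Per subexpression:
Each of the 3 symbol leaves contributes 0 ε-transitions.
  yz = 1 ε-transition
  (yz)? = 4 ε-transitions
  x|(yz)? = 8 ε-transitions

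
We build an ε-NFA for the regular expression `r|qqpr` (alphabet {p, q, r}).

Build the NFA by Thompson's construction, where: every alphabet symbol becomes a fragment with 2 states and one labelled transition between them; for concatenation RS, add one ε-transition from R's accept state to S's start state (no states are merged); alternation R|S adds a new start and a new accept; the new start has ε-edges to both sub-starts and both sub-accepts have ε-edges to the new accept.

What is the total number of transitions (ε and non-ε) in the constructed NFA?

Bottom-up over the parse tree:
Each of the 5 symbol leaves contributes 1 transition (1 symbol, 0 ε).
  qqpr : 7 transitions (4 symbol, 3 ε)
  r|qqpr : 12 transitions (5 symbol, 7 ε)

12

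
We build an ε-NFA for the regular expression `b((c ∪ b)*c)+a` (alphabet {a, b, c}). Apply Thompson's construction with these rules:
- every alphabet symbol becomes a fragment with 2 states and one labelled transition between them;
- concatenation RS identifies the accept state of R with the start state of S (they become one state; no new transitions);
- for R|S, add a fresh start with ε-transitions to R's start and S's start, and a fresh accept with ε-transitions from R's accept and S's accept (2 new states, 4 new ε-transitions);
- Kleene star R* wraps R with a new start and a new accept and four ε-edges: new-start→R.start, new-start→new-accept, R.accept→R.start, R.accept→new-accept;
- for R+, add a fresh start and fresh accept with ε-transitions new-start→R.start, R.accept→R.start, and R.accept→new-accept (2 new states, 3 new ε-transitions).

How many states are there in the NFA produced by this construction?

13

Building bottom-up:
Each of the 5 symbol leaves contributes a 2-state fragment.
  c ∪ b — 6 states
  (c ∪ b)* — 8 states
  (c ∪ b)*c — 9 states
  ((c ∪ b)*c)+ — 11 states
  b((c ∪ b)*c)+a — 13 states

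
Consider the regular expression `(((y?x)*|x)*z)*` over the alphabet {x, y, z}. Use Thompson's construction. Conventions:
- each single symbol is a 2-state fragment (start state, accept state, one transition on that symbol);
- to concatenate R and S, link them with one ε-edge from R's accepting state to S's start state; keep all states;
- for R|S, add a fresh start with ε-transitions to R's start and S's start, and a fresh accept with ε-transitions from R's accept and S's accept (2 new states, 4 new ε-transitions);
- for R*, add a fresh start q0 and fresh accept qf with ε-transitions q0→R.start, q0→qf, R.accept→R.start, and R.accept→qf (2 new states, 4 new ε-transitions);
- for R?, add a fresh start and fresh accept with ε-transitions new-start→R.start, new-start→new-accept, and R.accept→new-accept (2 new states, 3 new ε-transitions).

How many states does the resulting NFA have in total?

18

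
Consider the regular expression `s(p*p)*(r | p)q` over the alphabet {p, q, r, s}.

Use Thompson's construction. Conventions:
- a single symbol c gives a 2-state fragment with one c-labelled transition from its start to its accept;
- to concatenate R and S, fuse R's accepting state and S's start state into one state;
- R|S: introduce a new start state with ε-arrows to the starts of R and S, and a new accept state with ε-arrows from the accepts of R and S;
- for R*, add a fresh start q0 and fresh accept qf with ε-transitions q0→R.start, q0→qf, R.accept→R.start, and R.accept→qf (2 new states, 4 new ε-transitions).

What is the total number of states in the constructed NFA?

Bottom-up over the parse tree:
Each of the 6 symbol leaves contributes a 2-state fragment.
  p* = 4 states
  p*p = 5 states
  (p*p)* = 7 states
  r | p = 6 states
  s(p*p)*(r | p)q = 14 states

14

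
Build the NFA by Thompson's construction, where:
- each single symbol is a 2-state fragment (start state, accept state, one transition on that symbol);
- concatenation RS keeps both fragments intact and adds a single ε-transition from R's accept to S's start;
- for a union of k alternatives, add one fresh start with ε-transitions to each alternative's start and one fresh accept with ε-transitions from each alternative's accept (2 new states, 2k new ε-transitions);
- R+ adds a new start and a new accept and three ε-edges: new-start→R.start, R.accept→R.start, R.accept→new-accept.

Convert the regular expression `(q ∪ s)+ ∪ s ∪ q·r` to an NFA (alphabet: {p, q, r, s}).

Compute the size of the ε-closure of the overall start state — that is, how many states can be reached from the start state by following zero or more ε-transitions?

Work bottom-up. For each fragment F, track |ε-closure(F.start)| and whether F's accept lies in that closure (i.e. whether F accepts ε). A single-symbol fragment has closure size 1 and does not accept ε.
  q ∪ s : new start ε-reaches every alternative's start; none of them accept ε, so the new accept is not reached: |ε-closure| = 1 + 1 + 1 = 3
  (q ∪ s)+ : |ε-closure| = 1 + 3 = 4 (the body doesn't accept ε, so the new accept is not reached)
  q·r : |ε-closure| equals the left operand's closure size = 1 (its accept is not ε-reachable, so the closure stops there)
  (q ∪ s)+ ∪ s ∪ q·r : |ε-closure| = 1 + 4 + 1 + 1 = 7 (the new accept is not ε-reachable since no branch accepts ε)

7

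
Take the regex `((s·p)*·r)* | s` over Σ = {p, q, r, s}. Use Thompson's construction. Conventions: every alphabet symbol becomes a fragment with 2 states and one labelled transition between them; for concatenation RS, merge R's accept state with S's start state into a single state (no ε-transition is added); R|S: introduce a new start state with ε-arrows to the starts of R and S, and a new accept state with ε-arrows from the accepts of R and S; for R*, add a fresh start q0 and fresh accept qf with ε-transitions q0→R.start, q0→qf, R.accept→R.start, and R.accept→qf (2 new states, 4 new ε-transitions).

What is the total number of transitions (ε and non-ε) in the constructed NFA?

16

Bottom-up over the parse tree:
Each of the 4 symbol leaves contributes 1 transition (1 symbol, 0 ε).
  s·p → 2 transitions (2 symbol, 0 ε)
  (s·p)* → 6 transitions (2 symbol, 4 ε)
  (s·p)*·r → 7 transitions (3 symbol, 4 ε)
  ((s·p)*·r)* → 11 transitions (3 symbol, 8 ε)
  ((s·p)*·r)* | s → 16 transitions (4 symbol, 12 ε)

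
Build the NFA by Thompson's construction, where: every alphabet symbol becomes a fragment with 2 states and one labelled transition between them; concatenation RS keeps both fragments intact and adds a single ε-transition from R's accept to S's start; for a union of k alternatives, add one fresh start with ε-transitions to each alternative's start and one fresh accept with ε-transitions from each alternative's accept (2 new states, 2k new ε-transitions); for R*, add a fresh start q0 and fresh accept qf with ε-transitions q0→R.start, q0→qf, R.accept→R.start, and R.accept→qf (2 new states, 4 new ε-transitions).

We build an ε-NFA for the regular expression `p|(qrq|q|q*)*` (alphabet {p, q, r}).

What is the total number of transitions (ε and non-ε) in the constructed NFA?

Building bottom-up:
Each of the 6 symbol leaves contributes 1 transition (1 symbol, 0 ε).
  qrq → 5 transitions (3 symbol, 2 ε)
  q* → 5 transitions (1 symbol, 4 ε)
  qrq|q|q* → 17 transitions (5 symbol, 12 ε)
  (qrq|q|q*)* → 21 transitions (5 symbol, 16 ε)
  p|(qrq|q|q*)* → 26 transitions (6 symbol, 20 ε)

26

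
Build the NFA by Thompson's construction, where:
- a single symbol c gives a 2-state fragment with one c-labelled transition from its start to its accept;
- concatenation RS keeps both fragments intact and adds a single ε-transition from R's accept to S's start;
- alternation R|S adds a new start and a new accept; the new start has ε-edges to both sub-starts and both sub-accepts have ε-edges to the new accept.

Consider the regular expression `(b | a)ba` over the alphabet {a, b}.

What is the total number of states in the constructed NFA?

By structural recursion:
Each of the 4 symbol leaves contributes a 2-state fragment.
  b | a = 6 states
  (b | a)ba = 10 states

10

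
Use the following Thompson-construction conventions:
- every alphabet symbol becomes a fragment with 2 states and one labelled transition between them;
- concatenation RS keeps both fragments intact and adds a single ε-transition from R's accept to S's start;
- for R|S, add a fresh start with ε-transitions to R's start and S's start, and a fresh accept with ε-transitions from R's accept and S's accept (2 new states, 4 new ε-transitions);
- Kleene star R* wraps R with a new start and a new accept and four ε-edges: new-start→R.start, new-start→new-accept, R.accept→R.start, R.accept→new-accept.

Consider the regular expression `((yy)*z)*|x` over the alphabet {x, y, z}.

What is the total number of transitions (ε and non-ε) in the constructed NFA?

Building bottom-up:
Each of the 4 symbol leaves contributes 1 transition (1 symbol, 0 ε).
  yy — 3 transitions (2 symbol, 1 ε)
  (yy)* — 7 transitions (2 symbol, 5 ε)
  (yy)*z — 9 transitions (3 symbol, 6 ε)
  ((yy)*z)* — 13 transitions (3 symbol, 10 ε)
  ((yy)*z)*|x — 18 transitions (4 symbol, 14 ε)

18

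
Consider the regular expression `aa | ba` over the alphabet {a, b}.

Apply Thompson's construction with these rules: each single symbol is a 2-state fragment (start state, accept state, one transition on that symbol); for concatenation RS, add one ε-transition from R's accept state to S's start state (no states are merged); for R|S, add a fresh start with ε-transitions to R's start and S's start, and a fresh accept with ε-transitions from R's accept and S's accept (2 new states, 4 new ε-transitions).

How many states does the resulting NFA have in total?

Per subexpression:
Each of the 4 symbol leaves contributes a 2-state fragment.
  aa = 4 states
  ba = 4 states
  aa | ba = 10 states

10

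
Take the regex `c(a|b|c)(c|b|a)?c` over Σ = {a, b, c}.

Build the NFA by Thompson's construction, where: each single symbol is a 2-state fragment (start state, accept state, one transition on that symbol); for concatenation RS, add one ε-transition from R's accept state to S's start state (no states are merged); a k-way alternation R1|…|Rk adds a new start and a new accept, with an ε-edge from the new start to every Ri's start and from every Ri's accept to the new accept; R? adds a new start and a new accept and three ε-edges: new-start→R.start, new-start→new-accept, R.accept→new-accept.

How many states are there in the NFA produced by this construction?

Building bottom-up:
Each of the 8 symbol leaves contributes a 2-state fragment.
  a|b|c — 8 states
  c|b|a — 8 states
  (c|b|a)? — 10 states
  c(a|b|c)(c|b|a)?c — 22 states

22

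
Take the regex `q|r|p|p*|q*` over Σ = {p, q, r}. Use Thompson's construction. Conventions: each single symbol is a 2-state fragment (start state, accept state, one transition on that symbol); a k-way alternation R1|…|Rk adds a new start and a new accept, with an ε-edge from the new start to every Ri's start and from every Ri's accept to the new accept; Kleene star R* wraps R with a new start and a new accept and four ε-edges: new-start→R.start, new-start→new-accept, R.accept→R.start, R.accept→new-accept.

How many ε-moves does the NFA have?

Building bottom-up:
Each of the 5 symbol leaves contributes 0 ε-transitions.
  p* → 4 ε-transitions
  q* → 4 ε-transitions
  q|r|p|p*|q* → 18 ε-transitions

18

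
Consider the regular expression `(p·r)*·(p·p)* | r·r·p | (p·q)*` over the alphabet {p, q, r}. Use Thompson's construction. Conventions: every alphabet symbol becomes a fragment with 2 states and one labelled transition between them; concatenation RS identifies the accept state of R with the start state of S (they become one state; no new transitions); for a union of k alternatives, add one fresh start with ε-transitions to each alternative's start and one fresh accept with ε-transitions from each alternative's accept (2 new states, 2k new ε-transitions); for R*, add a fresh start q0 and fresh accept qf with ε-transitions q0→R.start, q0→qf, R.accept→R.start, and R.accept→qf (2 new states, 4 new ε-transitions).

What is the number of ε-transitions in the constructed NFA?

18

Building bottom-up:
Each of the 9 symbol leaves contributes 0 ε-transitions.
  p·r : 0 ε-transitions
  (p·r)* : 4 ε-transitions
  p·p : 0 ε-transitions
  (p·p)* : 4 ε-transitions
  (p·r)*·(p·p)* : 8 ε-transitions
  r·r·p : 0 ε-transitions
  p·q : 0 ε-transitions
  (p·q)* : 4 ε-transitions
  (p·r)*·(p·p)* | r·r·p | (p·q)* : 18 ε-transitions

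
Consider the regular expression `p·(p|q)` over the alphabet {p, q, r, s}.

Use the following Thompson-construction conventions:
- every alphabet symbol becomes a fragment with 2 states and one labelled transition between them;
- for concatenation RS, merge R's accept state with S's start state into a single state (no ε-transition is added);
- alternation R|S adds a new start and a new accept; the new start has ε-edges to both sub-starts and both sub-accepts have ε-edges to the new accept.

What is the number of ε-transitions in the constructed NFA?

Bottom-up over the parse tree:
Each of the 3 symbol leaves contributes 0 ε-transitions.
  p|q → 4 ε-transitions
  p·(p|q) → 4 ε-transitions

4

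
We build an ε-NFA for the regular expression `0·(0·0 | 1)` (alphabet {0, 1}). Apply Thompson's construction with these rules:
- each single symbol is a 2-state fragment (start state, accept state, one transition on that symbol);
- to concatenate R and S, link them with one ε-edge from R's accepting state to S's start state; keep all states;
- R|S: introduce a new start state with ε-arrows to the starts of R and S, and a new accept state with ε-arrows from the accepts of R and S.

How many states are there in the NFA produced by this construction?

Recursing over subexpressions:
Each of the 4 symbol leaves contributes a 2-state fragment.
  0·0 = 4 states
  0·0 | 1 = 8 states
  0·(0·0 | 1) = 10 states

10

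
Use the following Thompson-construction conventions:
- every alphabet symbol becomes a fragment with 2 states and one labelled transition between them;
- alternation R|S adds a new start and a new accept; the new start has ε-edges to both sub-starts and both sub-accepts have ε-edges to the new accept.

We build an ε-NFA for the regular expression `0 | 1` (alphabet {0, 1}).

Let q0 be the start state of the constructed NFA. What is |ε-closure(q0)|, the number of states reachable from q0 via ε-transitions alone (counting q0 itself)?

3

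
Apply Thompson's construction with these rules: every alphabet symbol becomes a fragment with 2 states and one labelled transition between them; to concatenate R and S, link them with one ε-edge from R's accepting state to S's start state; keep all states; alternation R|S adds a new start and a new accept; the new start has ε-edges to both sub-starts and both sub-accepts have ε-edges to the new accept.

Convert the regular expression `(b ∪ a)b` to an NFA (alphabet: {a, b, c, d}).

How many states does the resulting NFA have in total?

8

By structural recursion:
Each of the 3 symbol leaves contributes a 2-state fragment.
  b ∪ a : 6 states
  (b ∪ a)b : 8 states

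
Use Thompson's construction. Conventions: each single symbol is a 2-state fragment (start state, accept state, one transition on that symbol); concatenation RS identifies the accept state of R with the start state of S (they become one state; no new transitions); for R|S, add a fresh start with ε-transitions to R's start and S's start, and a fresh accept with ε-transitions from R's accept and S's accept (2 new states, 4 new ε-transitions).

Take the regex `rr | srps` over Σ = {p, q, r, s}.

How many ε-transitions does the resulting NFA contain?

Per subexpression:
Each of the 6 symbol leaves contributes 0 ε-transitions.
  rr = 0 ε-transitions
  srps = 0 ε-transitions
  rr | srps = 4 ε-transitions

4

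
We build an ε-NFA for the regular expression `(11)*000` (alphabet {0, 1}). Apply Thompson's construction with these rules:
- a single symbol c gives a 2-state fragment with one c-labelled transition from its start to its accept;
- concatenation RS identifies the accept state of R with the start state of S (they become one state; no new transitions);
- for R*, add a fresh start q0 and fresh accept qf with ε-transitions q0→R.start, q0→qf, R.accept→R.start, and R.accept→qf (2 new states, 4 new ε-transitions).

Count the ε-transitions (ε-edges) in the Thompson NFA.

Bottom-up over the parse tree:
Each of the 5 symbol leaves contributes 0 ε-transitions.
  11 → 0 ε-transitions
  (11)* → 4 ε-transitions
  (11)*000 → 4 ε-transitions

4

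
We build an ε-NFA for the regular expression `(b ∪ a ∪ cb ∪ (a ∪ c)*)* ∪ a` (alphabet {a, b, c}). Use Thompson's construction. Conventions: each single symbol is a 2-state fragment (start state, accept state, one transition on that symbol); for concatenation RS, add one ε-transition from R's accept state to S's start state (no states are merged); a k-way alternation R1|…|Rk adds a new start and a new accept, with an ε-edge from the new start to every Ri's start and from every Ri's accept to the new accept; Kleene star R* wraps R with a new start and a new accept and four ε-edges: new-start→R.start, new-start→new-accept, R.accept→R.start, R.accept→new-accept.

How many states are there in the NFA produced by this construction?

Building bottom-up:
Each of the 7 symbol leaves contributes a 2-state fragment.
  cb — 4 states
  a ∪ c — 6 states
  (a ∪ c)* — 8 states
  b ∪ a ∪ cb ∪ (a ∪ c)* — 18 states
  (b ∪ a ∪ cb ∪ (a ∪ c)*)* — 20 states
  (b ∪ a ∪ cb ∪ (a ∪ c)*)* ∪ a — 24 states

24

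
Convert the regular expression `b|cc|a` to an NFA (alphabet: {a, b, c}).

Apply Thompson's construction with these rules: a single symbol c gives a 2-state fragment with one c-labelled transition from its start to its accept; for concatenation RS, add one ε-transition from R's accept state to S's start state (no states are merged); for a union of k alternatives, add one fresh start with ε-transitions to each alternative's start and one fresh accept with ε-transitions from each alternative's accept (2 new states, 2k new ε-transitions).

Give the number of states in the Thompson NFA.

10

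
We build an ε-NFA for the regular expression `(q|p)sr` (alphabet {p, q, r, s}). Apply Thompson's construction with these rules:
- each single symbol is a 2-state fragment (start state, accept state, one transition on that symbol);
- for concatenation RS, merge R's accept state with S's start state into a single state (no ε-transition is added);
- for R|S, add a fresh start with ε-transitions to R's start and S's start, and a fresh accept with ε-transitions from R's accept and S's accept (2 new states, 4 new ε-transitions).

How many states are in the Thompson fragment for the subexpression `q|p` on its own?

6

Fragment for `q|p`:
Each of the 2 symbol leaves contributes a 2-state fragment.
  q|p — 6 states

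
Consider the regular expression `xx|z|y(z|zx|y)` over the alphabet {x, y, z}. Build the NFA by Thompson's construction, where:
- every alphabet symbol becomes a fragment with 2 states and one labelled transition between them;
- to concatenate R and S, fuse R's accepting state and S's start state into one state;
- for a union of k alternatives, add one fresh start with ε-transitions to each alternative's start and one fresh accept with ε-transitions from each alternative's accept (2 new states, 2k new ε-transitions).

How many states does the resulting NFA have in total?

17

Bottom-up over the parse tree:
Each of the 8 symbol leaves contributes a 2-state fragment.
  xx = 3 states
  zx = 3 states
  z|zx|y = 9 states
  y(z|zx|y) = 10 states
  xx|z|y(z|zx|y) = 17 states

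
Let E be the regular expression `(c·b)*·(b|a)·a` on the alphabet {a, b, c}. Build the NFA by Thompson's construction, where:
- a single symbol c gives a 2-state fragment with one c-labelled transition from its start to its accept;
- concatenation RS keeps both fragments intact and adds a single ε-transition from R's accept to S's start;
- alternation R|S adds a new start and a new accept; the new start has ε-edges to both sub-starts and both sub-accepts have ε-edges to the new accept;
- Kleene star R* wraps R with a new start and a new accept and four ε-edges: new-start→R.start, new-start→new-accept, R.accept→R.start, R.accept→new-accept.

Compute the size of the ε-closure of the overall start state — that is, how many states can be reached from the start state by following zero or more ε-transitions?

6

Work bottom-up. For each fragment F, track |ε-closure(F.start)| and whether F's accept lies in that closure (i.e. whether F accepts ε). A single-symbol fragment has closure size 1 and does not accept ε.
  c·b → same as the first factor's closure: |ε-closure| = 1
  (c·b)* → |ε-closure| = 1 (new start) + 1 (body) + 1 (new accept) = 3
  b|a → new start ε-reaches every alternative's start; none of them accept ε, so the new accept is not reached: |ε-closure| = 1 + 1 + 1 = 3
  (c·b)*·(b|a)·a → |ε-closure| = 3 + 3 = 6 (closure spills across the concat boundary because the left factor accepts ε)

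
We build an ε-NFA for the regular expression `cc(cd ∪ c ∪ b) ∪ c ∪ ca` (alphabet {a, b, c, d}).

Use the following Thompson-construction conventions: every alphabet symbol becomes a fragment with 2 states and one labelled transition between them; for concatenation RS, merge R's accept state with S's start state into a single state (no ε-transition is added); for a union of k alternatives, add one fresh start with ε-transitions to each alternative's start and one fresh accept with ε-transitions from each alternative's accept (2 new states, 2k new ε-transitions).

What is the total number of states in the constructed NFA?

18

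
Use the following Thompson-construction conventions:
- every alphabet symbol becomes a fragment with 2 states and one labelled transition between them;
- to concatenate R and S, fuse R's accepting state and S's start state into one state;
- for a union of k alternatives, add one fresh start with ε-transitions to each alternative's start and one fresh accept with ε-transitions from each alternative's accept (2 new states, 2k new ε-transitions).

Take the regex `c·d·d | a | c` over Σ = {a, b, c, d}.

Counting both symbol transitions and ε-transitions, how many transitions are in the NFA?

Per subexpression:
Each of the 5 symbol leaves contributes 1 transition (1 symbol, 0 ε).
  c·d·d : 3 transitions (3 symbol, 0 ε)
  c·d·d | a | c : 11 transitions (5 symbol, 6 ε)

11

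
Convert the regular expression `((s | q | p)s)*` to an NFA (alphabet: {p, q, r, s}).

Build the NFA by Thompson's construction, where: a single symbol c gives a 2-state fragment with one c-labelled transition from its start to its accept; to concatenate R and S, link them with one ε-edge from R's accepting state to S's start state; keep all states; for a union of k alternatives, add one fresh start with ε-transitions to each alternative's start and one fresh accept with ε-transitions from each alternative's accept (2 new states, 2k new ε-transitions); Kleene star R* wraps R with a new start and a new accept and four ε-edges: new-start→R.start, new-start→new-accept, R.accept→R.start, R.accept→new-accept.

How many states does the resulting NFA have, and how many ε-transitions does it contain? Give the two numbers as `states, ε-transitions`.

Recursing over subexpressions:
Each of the 4 symbol leaves contributes 2 states and 0 ε-transitions.
  s | q | p → 8 states, 6 ε-transitions
  (s | q | p)s → 10 states, 7 ε-transitions
  ((s | q | p)s)* → 12 states, 11 ε-transitions

12, 11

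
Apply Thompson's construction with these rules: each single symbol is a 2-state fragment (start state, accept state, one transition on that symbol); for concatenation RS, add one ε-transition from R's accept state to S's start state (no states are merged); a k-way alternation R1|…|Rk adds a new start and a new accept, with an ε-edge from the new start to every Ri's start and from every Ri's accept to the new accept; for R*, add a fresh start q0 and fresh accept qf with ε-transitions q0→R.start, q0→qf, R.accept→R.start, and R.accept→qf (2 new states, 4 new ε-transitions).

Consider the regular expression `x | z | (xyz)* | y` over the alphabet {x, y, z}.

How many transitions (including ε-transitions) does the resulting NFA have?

20

By structural recursion:
Each of the 6 symbol leaves contributes 1 transition (1 symbol, 0 ε).
  xyz : 5 transitions (3 symbol, 2 ε)
  (xyz)* : 9 transitions (3 symbol, 6 ε)
  x | z | (xyz)* | y : 20 transitions (6 symbol, 14 ε)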